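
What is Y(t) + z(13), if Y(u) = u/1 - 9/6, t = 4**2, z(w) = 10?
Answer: 49/2 ≈ 24.500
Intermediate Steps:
t = 16
Y(u) = -3/2 + u (Y(u) = u*1 - 9*1/6 = u - 3/2 = -3/2 + u)
Y(t) + z(13) = (-3/2 + 16) + 10 = 29/2 + 10 = 49/2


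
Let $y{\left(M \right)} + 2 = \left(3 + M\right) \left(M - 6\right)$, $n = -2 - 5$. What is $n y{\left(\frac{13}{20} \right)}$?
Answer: $\frac{60277}{400} \approx 150.69$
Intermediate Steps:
$n = -7$
$y{\left(M \right)} = -2 + \left(-6 + M\right) \left(3 + M\right)$ ($y{\left(M \right)} = -2 + \left(3 + M\right) \left(M - 6\right) = -2 + \left(3 + M\right) \left(-6 + M\right) = -2 + \left(-6 + M\right) \left(3 + M\right)$)
$n y{\left(\frac{13}{20} \right)} = - 7 \left(-20 + \left(\frac{13}{20}\right)^{2} - 3 \cdot \frac{13}{20}\right) = - 7 \left(-20 + \left(13 \cdot \frac{1}{20}\right)^{2} - 3 \cdot 13 \cdot \frac{1}{20}\right) = - 7 \left(-20 + \left(\frac{13}{20}\right)^{2} - \frac{39}{20}\right) = - 7 \left(-20 + \frac{169}{400} - \frac{39}{20}\right) = \left(-7\right) \left(- \frac{8611}{400}\right) = \frac{60277}{400}$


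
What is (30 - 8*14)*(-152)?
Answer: 12464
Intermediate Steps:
(30 - 8*14)*(-152) = (30 - 112)*(-152) = -82*(-152) = 12464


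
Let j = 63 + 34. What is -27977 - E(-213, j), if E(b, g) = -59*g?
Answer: -22254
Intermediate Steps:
j = 97
-27977 - E(-213, j) = -27977 - (-59)*97 = -27977 - 1*(-5723) = -27977 + 5723 = -22254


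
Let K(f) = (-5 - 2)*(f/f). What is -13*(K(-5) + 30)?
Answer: -299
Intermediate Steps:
K(f) = -7 (K(f) = -7*1 = -7)
-13*(K(-5) + 30) = -13*(-7 + 30) = -13*23 = -299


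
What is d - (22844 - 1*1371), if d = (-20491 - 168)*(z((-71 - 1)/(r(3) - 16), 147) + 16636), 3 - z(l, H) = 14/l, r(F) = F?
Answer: -12373716695/36 ≈ -3.4371e+8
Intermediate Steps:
z(l, H) = 3 - 14/l
d = -12372943667/36 (d = (-20491 - 168)*((3 - 14*(3 - 16)/(-71 - 1)) + 16636) = -20659*((3 - 14/((-72/(-13)))) + 16636) = -20659*((3 - 14/((-72*(-1/13)))) + 16636) = -20659*((3 - 14/72/13) + 16636) = -20659*((3 - 14*13/72) + 16636) = -20659*((3 - 91/36) + 16636) = -20659*(17/36 + 16636) = -20659*598913/36 = -12372943667/36 ≈ -3.4369e+8)
d - (22844 - 1*1371) = -12372943667/36 - (22844 - 1*1371) = -12372943667/36 - (22844 - 1371) = -12372943667/36 - 1*21473 = -12372943667/36 - 21473 = -12373716695/36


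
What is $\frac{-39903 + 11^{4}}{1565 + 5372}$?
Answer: $- \frac{25262}{6937} \approx -3.6416$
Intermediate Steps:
$\frac{-39903 + 11^{4}}{1565 + 5372} = \frac{-39903 + 14641}{6937} = \left(-25262\right) \frac{1}{6937} = - \frac{25262}{6937}$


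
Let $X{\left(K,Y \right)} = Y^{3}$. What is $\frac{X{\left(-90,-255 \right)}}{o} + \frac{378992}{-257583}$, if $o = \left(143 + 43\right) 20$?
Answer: $- \frac{284832677791}{63880584} \approx -4458.8$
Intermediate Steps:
$o = 3720$ ($o = 186 \cdot 20 = 3720$)
$\frac{X{\left(-90,-255 \right)}}{o} + \frac{378992}{-257583} = \frac{\left(-255\right)^{3}}{3720} + \frac{378992}{-257583} = \left(-16581375\right) \frac{1}{3720} + 378992 \left(- \frac{1}{257583}\right) = - \frac{1105425}{248} - \frac{378992}{257583} = - \frac{284832677791}{63880584}$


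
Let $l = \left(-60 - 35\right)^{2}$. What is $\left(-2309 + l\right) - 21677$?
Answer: $-14961$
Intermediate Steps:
$l = 9025$ ($l = \left(-95\right)^{2} = 9025$)
$\left(-2309 + l\right) - 21677 = \left(-2309 + 9025\right) - 21677 = 6716 - 21677 = -14961$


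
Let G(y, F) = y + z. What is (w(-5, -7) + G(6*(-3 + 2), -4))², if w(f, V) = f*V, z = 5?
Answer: 1156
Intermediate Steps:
G(y, F) = 5 + y (G(y, F) = y + 5 = 5 + y)
w(f, V) = V*f
(w(-5, -7) + G(6*(-3 + 2), -4))² = (-7*(-5) + (5 + 6*(-3 + 2)))² = (35 + (5 + 6*(-1)))² = (35 + (5 - 6))² = (35 - 1)² = 34² = 1156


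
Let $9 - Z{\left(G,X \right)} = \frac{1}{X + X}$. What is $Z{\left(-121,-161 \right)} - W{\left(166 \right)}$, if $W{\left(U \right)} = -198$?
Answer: $\frac{66655}{322} \approx 207.0$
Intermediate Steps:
$Z{\left(G,X \right)} = 9 - \frac{1}{2 X}$ ($Z{\left(G,X \right)} = 9 - \frac{1}{X + X} = 9 - \frac{1}{2 X}$)
$Z{\left(-121,-161 \right)} - W{\left(166 \right)} = \left(9 - \frac{1}{2 \left(-161\right)}\right) - -198 = \left(9 - - \frac{1}{322}\right) + 198 = \left(9 + \frac{1}{322}\right) + 198 = \frac{2899}{322} + 198 = \frac{66655}{322}$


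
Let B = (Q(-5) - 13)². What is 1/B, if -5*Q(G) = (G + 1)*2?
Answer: 25/3249 ≈ 0.0076947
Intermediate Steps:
Q(G) = -⅖ - 2*G/5 (Q(G) = -(G + 1)*2/5 = -(1 + G)*2/5 = -(2 + 2*G)/5 = -⅖ - 2*G/5)
B = 3249/25 (B = ((-⅖ - ⅖*(-5)) - 13)² = ((-⅖ + 2) - 13)² = (8/5 - 13)² = (-57/5)² = 3249/25 ≈ 129.96)
1/B = 1/(3249/25) = 25/3249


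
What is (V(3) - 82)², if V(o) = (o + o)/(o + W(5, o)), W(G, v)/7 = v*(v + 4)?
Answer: 4198401/625 ≈ 6717.4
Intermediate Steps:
W(G, v) = 7*v*(4 + v) (W(G, v) = 7*(v*(v + 4)) = 7*(v*(4 + v)) = 7*v*(4 + v))
V(o) = 2*o/(o + 7*o*(4 + o)) (V(o) = (o + o)/(o + 7*o*(4 + o)) = (2*o)/(o + 7*o*(4 + o)) = 2*o/(o + 7*o*(4 + o)))
(V(3) - 82)² = (2/(29 + 7*3) - 82)² = (2/(29 + 21) - 82)² = (2/50 - 82)² = (2*(1/50) - 82)² = (1/25 - 82)² = (-2049/25)² = 4198401/625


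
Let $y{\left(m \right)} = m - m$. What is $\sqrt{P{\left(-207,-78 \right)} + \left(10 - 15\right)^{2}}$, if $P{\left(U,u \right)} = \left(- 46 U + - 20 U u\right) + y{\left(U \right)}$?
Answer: $i \sqrt{313373} \approx 559.8 i$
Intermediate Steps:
$y{\left(m \right)} = 0$
$P{\left(U,u \right)} = - 46 U - 20 U u$ ($P{\left(U,u \right)} = \left(- 46 U + - 20 U u\right) + 0 = \left(- 46 U - 20 U u\right) + 0 = - 46 U - 20 U u$)
$\sqrt{P{\left(-207,-78 \right)} + \left(10 - 15\right)^{2}} = \sqrt{2 \left(-207\right) \left(-23 - -780\right) + \left(10 - 15\right)^{2}} = \sqrt{2 \left(-207\right) \left(-23 + 780\right) + \left(-5\right)^{2}} = \sqrt{2 \left(-207\right) 757 + 25} = \sqrt{-313398 + 25} = \sqrt{-313373} = i \sqrt{313373}$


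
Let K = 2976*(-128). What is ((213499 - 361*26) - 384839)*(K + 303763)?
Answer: 13945721790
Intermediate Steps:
K = -380928
((213499 - 361*26) - 384839)*(K + 303763) = ((213499 - 361*26) - 384839)*(-380928 + 303763) = ((213499 - 9386) - 384839)*(-77165) = (204113 - 384839)*(-77165) = -180726*(-77165) = 13945721790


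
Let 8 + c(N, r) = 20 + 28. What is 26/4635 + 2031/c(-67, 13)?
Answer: 376589/7416 ≈ 50.781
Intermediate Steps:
c(N, r) = 40 (c(N, r) = -8 + (20 + 28) = -8 + 48 = 40)
26/4635 + 2031/c(-67, 13) = 26/4635 + 2031/40 = 376589/7416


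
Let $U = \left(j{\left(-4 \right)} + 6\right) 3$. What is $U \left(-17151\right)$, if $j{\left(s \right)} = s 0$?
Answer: $-308718$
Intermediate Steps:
$j{\left(s \right)} = 0$
$U = 18$ ($U = \left(0 + 6\right) 3 = 6 \cdot 3 = 18$)
$U \left(-17151\right) = 18 \left(-17151\right) = -308718$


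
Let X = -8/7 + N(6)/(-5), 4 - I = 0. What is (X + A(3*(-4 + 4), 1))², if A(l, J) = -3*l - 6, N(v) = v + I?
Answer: 4096/49 ≈ 83.592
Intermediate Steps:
I = 4 (I = 4 - 1*0 = 4 + 0 = 4)
N(v) = 4 + v (N(v) = v + 4 = 4 + v)
A(l, J) = -6 - 3*l
X = -22/7 (X = -8/7 + (4 + 6)/(-5) = -8*⅐ + 10*(-⅕) = -8/7 - 2 = -22/7 ≈ -3.1429)
(X + A(3*(-4 + 4), 1))² = (-22/7 + (-6 - 9*(-4 + 4)))² = (-22/7 + (-6 - 9*0))² = (-22/7 + (-6 - 3*0))² = (-22/7 + (-6 + 0))² = (-22/7 - 6)² = (-64/7)² = 4096/49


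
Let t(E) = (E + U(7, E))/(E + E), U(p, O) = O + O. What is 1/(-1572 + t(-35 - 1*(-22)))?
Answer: -2/3141 ≈ -0.00063674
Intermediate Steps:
U(p, O) = 2*O
t(E) = 3/2 (t(E) = (E + 2*E)/(E + E) = (3*E)/((2*E)) = (3*E)*(1/(2*E)) = 3/2)
1/(-1572 + t(-35 - 1*(-22))) = 1/(-1572 + 3/2) = 1/(-3141/2) = -2/3141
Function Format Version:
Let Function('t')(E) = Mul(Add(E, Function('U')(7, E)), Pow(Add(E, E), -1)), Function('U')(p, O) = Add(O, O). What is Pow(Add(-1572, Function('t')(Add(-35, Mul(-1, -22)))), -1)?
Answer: Rational(-2, 3141) ≈ -0.00063674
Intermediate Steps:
Function('U')(p, O) = Mul(2, O)
Function('t')(E) = Rational(3, 2) (Function('t')(E) = Mul(Add(E, Mul(2, E)), Pow(Add(E, E), -1)) = Mul(Mul(3, E), Pow(Mul(2, E), -1)) = Mul(Mul(3, E), Mul(Rational(1, 2), Pow(E, -1))) = Rational(3, 2))
Pow(Add(-1572, Function('t')(Add(-35, Mul(-1, -22)))), -1) = Pow(Add(-1572, Rational(3, 2)), -1) = Pow(Rational(-3141, 2), -1) = Rational(-2, 3141)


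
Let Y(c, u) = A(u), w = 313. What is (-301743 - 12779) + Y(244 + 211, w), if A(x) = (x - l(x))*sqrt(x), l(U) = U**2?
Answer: -314522 - 97656*sqrt(313) ≈ -2.0422e+6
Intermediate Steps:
A(x) = sqrt(x)*(x - x**2) (A(x) = (x - x**2)*sqrt(x) = sqrt(x)*(x - x**2))
Y(c, u) = u**(3/2)*(1 - u)
(-301743 - 12779) + Y(244 + 211, w) = (-301743 - 12779) + 313**(3/2)*(1 - 1*313) = -314522 + (313*sqrt(313))*(1 - 313) = -314522 + (313*sqrt(313))*(-312) = -314522 - 97656*sqrt(313)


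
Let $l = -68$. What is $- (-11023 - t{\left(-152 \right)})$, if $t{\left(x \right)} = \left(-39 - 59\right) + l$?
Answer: $10857$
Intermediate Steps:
$t{\left(x \right)} = -166$ ($t{\left(x \right)} = \left(-39 - 59\right) - 68 = -98 - 68 = -166$)
$- (-11023 - t{\left(-152 \right)}) = - (-11023 - -166) = - (-11023 + 166) = \left(-1\right) \left(-10857\right) = 10857$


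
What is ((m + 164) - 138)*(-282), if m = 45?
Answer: -20022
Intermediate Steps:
((m + 164) - 138)*(-282) = ((45 + 164) - 138)*(-282) = (209 - 138)*(-282) = 71*(-282) = -20022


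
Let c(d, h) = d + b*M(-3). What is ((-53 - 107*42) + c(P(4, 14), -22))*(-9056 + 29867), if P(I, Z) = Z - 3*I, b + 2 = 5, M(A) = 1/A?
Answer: -94606806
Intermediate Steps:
b = 3 (b = -2 + 5 = 3)
c(d, h) = -1 + d (c(d, h) = d + 3/(-3) = d + 3*(-⅓) = d - 1 = -1 + d)
((-53 - 107*42) + c(P(4, 14), -22))*(-9056 + 29867) = ((-53 - 107*42) + (-1 + (14 - 3*4)))*(-9056 + 29867) = ((-53 - 4494) + (-1 + (14 - 12)))*20811 = (-4547 + (-1 + 2))*20811 = (-4547 + 1)*20811 = -4546*20811 = -94606806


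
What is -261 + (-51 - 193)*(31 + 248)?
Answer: -68337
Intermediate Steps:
-261 + (-51 - 193)*(31 + 248) = -261 - 244*279 = -261 - 68076 = -68337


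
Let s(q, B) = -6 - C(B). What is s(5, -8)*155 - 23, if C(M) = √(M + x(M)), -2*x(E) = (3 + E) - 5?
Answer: -953 - 155*I*√3 ≈ -953.0 - 268.47*I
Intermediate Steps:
x(E) = 1 - E/2 (x(E) = -((3 + E) - 5)/2 = -(-2 + E)/2 = 1 - E/2)
C(M) = √(1 + M/2) (C(M) = √(M + (1 - M/2)) = √(1 + M/2))
s(q, B) = -6 - √(4 + 2*B)/2
s(5, -8)*155 - 23 = (-6 - √(4 + 2*(-8))/2)*155 - 23 = (-6 - √(4 - 16)/2)*155 - 23 = (-6 - I*√3)*155 - 23 = (-930 - 155*I*√3) - 23 = -953 - 155*I*√3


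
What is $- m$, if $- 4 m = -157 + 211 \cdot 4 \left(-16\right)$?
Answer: $- \frac{13661}{4} \approx -3415.3$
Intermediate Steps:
$m = \frac{13661}{4}$ ($m = - \frac{-157 + 211 \cdot 4 \left(-16\right)}{4} = - \frac{-157 + 211 \left(-64\right)}{4} = - \frac{-157 - 13504}{4} = \left(- \frac{1}{4}\right) \left(-13661\right) = \frac{13661}{4} \approx 3415.3$)
$- m = \left(-1\right) \frac{13661}{4} = - \frac{13661}{4}$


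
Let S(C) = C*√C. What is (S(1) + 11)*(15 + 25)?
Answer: 480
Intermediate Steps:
S(C) = C^(3/2)
(S(1) + 11)*(15 + 25) = (1^(3/2) + 11)*(15 + 25) = (1 + 11)*40 = 12*40 = 480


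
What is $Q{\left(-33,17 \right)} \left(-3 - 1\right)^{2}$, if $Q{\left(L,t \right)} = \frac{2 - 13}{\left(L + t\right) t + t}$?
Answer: $\frac{176}{255} \approx 0.6902$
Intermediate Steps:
$Q{\left(L,t \right)} = - \frac{11}{t + t \left(L + t\right)}$ ($Q{\left(L,t \right)} = - \frac{11}{t \left(L + t\right) + t} = - \frac{11}{t + t \left(L + t\right)}$)
$Q{\left(-33,17 \right)} \left(-3 - 1\right)^{2} = - \frac{11}{17 \left(1 - 33 + 17\right)} \left(-3 - 1\right)^{2} = \left(-11\right) \frac{1}{17} \frac{1}{-15} \left(-4\right)^{2} = \left(-11\right) \frac{1}{17} \left(- \frac{1}{15}\right) 16 = \frac{11}{255} \cdot 16 = \frac{176}{255}$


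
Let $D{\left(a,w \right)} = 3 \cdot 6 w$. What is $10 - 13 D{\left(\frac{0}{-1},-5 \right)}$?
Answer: $1180$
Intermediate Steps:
$D{\left(a,w \right)} = 18 w$
$10 - 13 D{\left(\frac{0}{-1},-5 \right)} = 10 - 13 \cdot 18 \left(-5\right) = 10 - -1170 = 10 + 1170 = 1180$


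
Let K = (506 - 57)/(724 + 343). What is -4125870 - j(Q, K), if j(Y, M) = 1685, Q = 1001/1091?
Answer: -4127555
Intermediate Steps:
Q = 1001/1091 (Q = 1001*(1/1091) = 1001/1091 ≈ 0.91751)
K = 449/1067 ≈ 0.42081
-4125870 - j(Q, K) = -4125870 - 1*1685 = -4125870 - 1685 = -4127555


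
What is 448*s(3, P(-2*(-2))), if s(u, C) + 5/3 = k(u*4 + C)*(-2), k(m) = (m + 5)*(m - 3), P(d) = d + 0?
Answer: -736064/3 ≈ -2.4535e+5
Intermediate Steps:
P(d) = d
k(m) = (-3 + m)*(5 + m) (k(m) = (5 + m)*(-3 + m) = (-3 + m)*(5 + m))
s(u, C) = 85/3 - 16*u - 4*C - 2*(C + 4*u)**2 (s(u, C) = -5/3 + (-15 + (u*4 + C)**2 + 2*(u*4 + C))*(-2) = -5/3 + (-15 + (4*u + C)**2 + 2*(4*u + C))*(-2) = -5/3 + (-15 + (C + 4*u)**2 + 2*(C + 4*u))*(-2) = -5/3 + (-15 + (C + 4*u)**2 + (2*C + 8*u))*(-2) = -5/3 + (-15 + (C + 4*u)**2 + 2*C + 8*u)*(-2) = -5/3 + (30 - 16*u - 4*C - 2*(C + 4*u)**2) = 85/3 - 16*u - 4*C - 2*(C + 4*u)**2)
448*s(3, P(-2*(-2))) = 448*(85/3 - 16*3 - (-8)*(-2) - 2*(-2*(-2) + 4*3)**2) = 448*(85/3 - 48 - 4*4 - 2*(4 + 12)**2) = 448*(85/3 - 48 - 16 - 2*16**2) = 448*(85/3 - 48 - 16 - 2*256) = 448*(85/3 - 48 - 16 - 512) = 448*(-1643/3) = -736064/3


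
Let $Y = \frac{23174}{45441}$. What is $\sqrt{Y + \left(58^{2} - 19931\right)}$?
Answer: $\frac{i \sqrt{422319606753}}{5049} \approx 128.71 i$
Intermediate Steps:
$Y = \frac{23174}{45441}$ ($Y = 23174 \cdot \frac{1}{45441} = \frac{23174}{45441} \approx 0.50998$)
$\sqrt{Y + \left(58^{2} - 19931\right)} = \sqrt{\frac{23174}{45441} + \left(58^{2} - 19931\right)} = \sqrt{\frac{23174}{45441} + \left(3364 - 19931\right)} = \sqrt{\frac{23174}{45441} - 16567} = \sqrt{- \frac{752797873}{45441}} = \frac{i \sqrt{422319606753}}{5049}$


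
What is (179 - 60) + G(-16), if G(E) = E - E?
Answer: 119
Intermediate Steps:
G(E) = 0
(179 - 60) + G(-16) = (179 - 60) + 0 = 119 + 0 = 119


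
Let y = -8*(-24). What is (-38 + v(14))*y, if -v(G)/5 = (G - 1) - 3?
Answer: -16896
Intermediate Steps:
y = 192
v(G) = 20 - 5*G (v(G) = -5*((G - 1) - 3) = -5*((-1 + G) - 3) = -5*(-4 + G) = 20 - 5*G)
(-38 + v(14))*y = (-38 + (20 - 5*14))*192 = (-38 + (20 - 70))*192 = (-38 - 50)*192 = -88*192 = -16896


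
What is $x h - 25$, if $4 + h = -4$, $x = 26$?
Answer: $-233$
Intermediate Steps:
$h = -8$ ($h = -4 - 4 = -8$)
$x h - 25 = 26 \left(-8\right) - 25 = -208 - 25 = -233$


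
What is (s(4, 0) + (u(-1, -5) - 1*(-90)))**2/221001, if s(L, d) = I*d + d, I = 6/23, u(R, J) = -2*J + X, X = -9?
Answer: 8281/221001 ≈ 0.037470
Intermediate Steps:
u(R, J) = -9 - 2*J (u(R, J) = -2*J - 9 = -9 - 2*J)
I = 6/23 (I = 6*(1/23) = 6/23 ≈ 0.26087)
s(L, d) = 29*d/23 (s(L, d) = 6*d/23 + d = 29*d/23)
(s(4, 0) + (u(-1, -5) - 1*(-90)))**2/221001 = ((29/23)*0 + ((-9 - 2*(-5)) - 1*(-90)))**2/221001 = (0 + ((-9 + 10) + 90))**2*(1/221001) = (0 + (1 + 90))**2*(1/221001) = (0 + 91)**2*(1/221001) = 91**2*(1/221001) = 8281*(1/221001) = 8281/221001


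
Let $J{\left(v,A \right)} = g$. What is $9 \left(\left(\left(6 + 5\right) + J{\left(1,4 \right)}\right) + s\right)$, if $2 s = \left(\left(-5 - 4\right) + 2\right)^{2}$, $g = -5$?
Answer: $\frac{549}{2} \approx 274.5$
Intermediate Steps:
$J{\left(v,A \right)} = -5$
$s = \frac{49}{2}$ ($s = \frac{\left(\left(-5 - 4\right) + 2\right)^{2}}{2} = \frac{\left(-9 + 2\right)^{2}}{2} = \frac{\left(-7\right)^{2}}{2} = \frac{1}{2} \cdot 49 = \frac{49}{2} \approx 24.5$)
$9 \left(\left(\left(6 + 5\right) + J{\left(1,4 \right)}\right) + s\right) = 9 \left(\left(\left(6 + 5\right) - 5\right) + \frac{49}{2}\right) = 9 \left(\left(11 - 5\right) + \frac{49}{2}\right) = 9 \left(6 + \frac{49}{2}\right) = 9 \cdot \frac{61}{2} = \frac{549}{2}$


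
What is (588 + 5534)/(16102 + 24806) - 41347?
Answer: -845708477/20454 ≈ -41347.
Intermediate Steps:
(588 + 5534)/(16102 + 24806) - 41347 = 6122/40908 - 41347 = 6122*(1/40908) - 41347 = 3061/20454 - 41347 = -845708477/20454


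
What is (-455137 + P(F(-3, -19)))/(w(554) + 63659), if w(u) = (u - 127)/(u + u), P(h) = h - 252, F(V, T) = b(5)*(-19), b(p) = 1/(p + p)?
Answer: -2522865586/352672995 ≈ -7.1536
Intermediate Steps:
b(p) = 1/(2*p)
F(V, T) = -19/10 (F(V, T) = ((½)/5)*(-19) = ((½)*(⅕))*(-19) = (⅒)*(-19) = -19/10)
P(h) = -252 + h
w(u) = (-127 + u)/(2*u) (w(u) = (-127 + u)/((2*u)) = (-127 + u)*(1/(2*u)) = (-127 + u)/(2*u))
(-455137 + P(F(-3, -19)))/(w(554) + 63659) = (-455137 + (-252 - 19/10))/((½)*(-127 + 554)/554 + 63659) = (-455137 - 2539/10)/((½)*(1/554)*427 + 63659) = -4553909/(10*(427/1108 + 63659)) = -4553909/(10*70534599/1108) = -4553909/10*1108/70534599 = -2522865586/352672995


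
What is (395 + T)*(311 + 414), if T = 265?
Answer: 478500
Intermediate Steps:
(395 + T)*(311 + 414) = (395 + 265)*(311 + 414) = 660*725 = 478500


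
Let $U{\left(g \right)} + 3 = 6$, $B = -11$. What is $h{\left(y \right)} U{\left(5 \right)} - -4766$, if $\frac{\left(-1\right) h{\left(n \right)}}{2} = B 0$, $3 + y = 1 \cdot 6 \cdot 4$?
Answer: $4766$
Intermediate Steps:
$U{\left(g \right)} = 3$ ($U{\left(g \right)} = -3 + 6 = 3$)
$y = 21$ ($y = -3 + 1 \cdot 6 \cdot 4 = -3 + 6 \cdot 4 = -3 + 24 = 21$)
$h{\left(n \right)} = 0$ ($h{\left(n \right)} = - 2 \left(\left(-11\right) 0\right) = \left(-2\right) 0 = 0$)
$h{\left(y \right)} U{\left(5 \right)} - -4766 = 0 \cdot 3 - -4766 = 0 + 4766 = 4766$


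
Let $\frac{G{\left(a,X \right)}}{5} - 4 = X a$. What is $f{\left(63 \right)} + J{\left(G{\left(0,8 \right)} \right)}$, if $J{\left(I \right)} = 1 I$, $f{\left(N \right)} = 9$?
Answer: $29$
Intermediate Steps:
$G{\left(a,X \right)} = 20 + 5 X a$
$J{\left(I \right)} = I$
$f{\left(63 \right)} + J{\left(G{\left(0,8 \right)} \right)} = 9 + \left(20 + 5 \cdot 8 \cdot 0\right) = 9 + \left(20 + 0\right) = 9 + 20 = 29$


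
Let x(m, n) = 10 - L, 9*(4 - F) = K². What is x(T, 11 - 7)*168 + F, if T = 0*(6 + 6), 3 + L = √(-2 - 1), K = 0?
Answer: 2188 - 168*I*√3 ≈ 2188.0 - 290.98*I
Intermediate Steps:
L = -3 + I*√3 (L = -3 + √(-2 - 1) = -3 + √(-3) = -3 + I*√3 ≈ -3.0 + 1.732*I)
T = 0 (T = 0*12 = 0)
F = 4 (F = 4 - ⅑*0² = 4 - ⅑*0 = 4 + 0 = 4)
x(m, n) = 13 - I*√3 (x(m, n) = 10 - (-3 + I*√3) = 10 + (3 - I*√3) = 13 - I*√3)
x(T, 11 - 7)*168 + F = (13 - I*√3)*168 + 4 = (2184 - 168*I*√3) + 4 = 2188 - 168*I*√3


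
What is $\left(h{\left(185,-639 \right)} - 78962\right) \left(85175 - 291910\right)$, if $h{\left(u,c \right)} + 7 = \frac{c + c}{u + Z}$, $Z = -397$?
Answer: $\frac{1730387455125}{106} \approx 1.6324 \cdot 10^{10}$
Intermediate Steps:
$h{\left(u,c \right)} = -7 + \frac{2 c}{-397 + u}$ ($h{\left(u,c \right)} = -7 + \frac{c + c}{u - 397} = -7 + \frac{2 c}{-397 + u}$)
$\left(h{\left(185,-639 \right)} - 78962\right) \left(85175 - 291910\right) = \left(\frac{2779 - 1295 + 2 \left(-639\right)}{-397 + 185} - 78962\right) \left(85175 - 291910\right) = \left(\frac{2779 - 1295 - 1278}{-212} - 78962\right) \left(-206735\right) = \left(\left(- \frac{1}{212}\right) 206 - 78962\right) \left(-206735\right) = \left(- \frac{103}{106} - 78962\right) \left(-206735\right) = \left(- \frac{8370075}{106}\right) \left(-206735\right) = \frac{1730387455125}{106}$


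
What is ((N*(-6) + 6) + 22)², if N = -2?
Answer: 1600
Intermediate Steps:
((N*(-6) + 6) + 22)² = ((-2*(-6) + 6) + 22)² = ((12 + 6) + 22)² = (18 + 22)² = 40² = 1600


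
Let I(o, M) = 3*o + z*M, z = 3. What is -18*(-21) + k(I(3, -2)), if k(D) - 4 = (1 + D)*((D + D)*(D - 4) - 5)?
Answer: 338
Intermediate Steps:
I(o, M) = 3*M + 3*o (I(o, M) = 3*o + 3*M = 3*M + 3*o)
k(D) = 4 + (1 + D)*(-5 + 2*D*(-4 + D)) (k(D) = 4 + (1 + D)*((D + D)*(D - 4) - 5) = 4 + (1 + D)*((2*D)*(-4 + D) - 5) = 4 + (1 + D)*(2*D*(-4 + D) - 5) = 4 + (1 + D)*(-5 + 2*D*(-4 + D)))
-18*(-21) + k(I(3, -2)) = -18*(-21) + (-1 - 13*(3*(-2) + 3*3) - 6*(3*(-2) + 3*3)**2 + 2*(3*(-2) + 3*3)**3) = 378 + (-1 - 13*(-6 + 9) - 6*(-6 + 9)**2 + 2*(-6 + 9)**3) = 378 + (-1 - 13*3 - 6*3**2 + 2*3**3) = 378 + (-1 - 39 - 6*9 + 2*27) = 378 + (-1 - 39 - 54 + 54) = 378 - 40 = 338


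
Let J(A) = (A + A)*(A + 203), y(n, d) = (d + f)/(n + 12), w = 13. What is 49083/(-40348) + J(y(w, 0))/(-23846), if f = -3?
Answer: -365146445457/300668252500 ≈ -1.2144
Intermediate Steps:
y(n, d) = (-3 + d)/(12 + n) (y(n, d) = (d - 3)/(n + 12) = (-3 + d)/(12 + n))
J(A) = 2*A*(203 + A) (J(A) = (2*A)*(203 + A) = 2*A*(203 + A))
49083/(-40348) + J(y(w, 0))/(-23846) = 49083/(-40348) + (2*((-3 + 0)/(12 + 13))*(203 + (-3 + 0)/(12 + 13)))/(-23846) = 49083*(-1/40348) + (2*(-3/25)*(203 - 3/25))*(-1/23846) = -49083/40348 + (2*((1/25)*(-3))*(203 + (1/25)*(-3)))*(-1/23846) = -49083/40348 + (2*(-3/25)*(203 - 3/25))*(-1/23846) = -49083/40348 + (2*(-3/25)*(5072/25))*(-1/23846) = -49083/40348 - 30432/625*(-1/23846) = -49083/40348 + 15216/7451875 = -365146445457/300668252500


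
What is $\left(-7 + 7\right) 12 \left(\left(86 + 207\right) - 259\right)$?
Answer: $0$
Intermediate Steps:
$\left(-7 + 7\right) 12 \left(\left(86 + 207\right) - 259\right) = 0 \cdot 12 \left(293 - 259\right) = 0 \cdot 34 = 0$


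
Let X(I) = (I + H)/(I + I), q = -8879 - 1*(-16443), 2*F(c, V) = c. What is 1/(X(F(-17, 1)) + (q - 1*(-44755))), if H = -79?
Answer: 34/1779021 ≈ 1.9112e-5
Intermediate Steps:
F(c, V) = c/2
q = 7564 (q = -8879 + 16443 = 7564)
X(I) = (-79 + I)/(2*I) (X(I) = (I - 79)/(I + I) = (-79 + I)/((2*I)) = (-79 + I)*(1/(2*I)) = (-79 + I)/(2*I))
1/(X(F(-17, 1)) + (q - 1*(-44755))) = 1/((-79 + (½)*(-17))/(2*(((½)*(-17)))) + (7564 - 1*(-44755))) = 1/((-79 - 17/2)/(2*(-17/2)) + (7564 + 44755)) = 1/((½)*(-2/17)*(-175/2) + 52319) = 1/(175/34 + 52319) = 1/(1779021/34) = 34/1779021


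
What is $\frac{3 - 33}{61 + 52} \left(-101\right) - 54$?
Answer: $- \frac{3072}{113} \approx -27.186$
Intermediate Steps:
$\frac{3 - 33}{61 + 52} \left(-101\right) - 54 = - \frac{30}{113} \left(-101\right) - 54 = \left(-30\right) \frac{1}{113} \left(-101\right) - 54 = \left(- \frac{30}{113}\right) \left(-101\right) - 54 = \frac{3030}{113} - 54 = - \frac{3072}{113}$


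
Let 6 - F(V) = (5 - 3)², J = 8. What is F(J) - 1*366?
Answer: -364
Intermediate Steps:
F(V) = 2 (F(V) = 6 - (5 - 3)² = 6 - 1*2² = 6 - 1*4 = 6 - 4 = 2)
F(J) - 1*366 = 2 - 1*366 = 2 - 366 = -364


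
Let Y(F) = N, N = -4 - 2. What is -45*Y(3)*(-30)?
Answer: -8100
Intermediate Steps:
N = -6
Y(F) = -6
-45*Y(3)*(-30) = -45*(-6)*(-30) = 270*(-30) = -8100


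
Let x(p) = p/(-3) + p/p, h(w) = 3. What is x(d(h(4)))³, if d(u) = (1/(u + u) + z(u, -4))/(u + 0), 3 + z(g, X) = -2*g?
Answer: 1225043/157464 ≈ 7.7798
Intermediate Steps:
z(g, X) = -3 - 2*g
d(u) = (-3 + 1/(2*u) - 2*u)/u (d(u) = (1/(u + u) + (-3 - 2*u))/(u + 0) = (1/(2*u) + (-3 - 2*u))/u = (-3 + 1/(2*u) - 2*u)/u)
x(p) = 1 - p/3 (x(p) = p*(-⅓) + 1 = -p/3 + 1 = 1 - p/3)
x(d(h(4)))³ = (1 - (-2 + (½)/3² - 3/3)/3)³ = (1 - (-2 + (½)*(⅑) - 3*⅓)/3)³ = (1 - (-2 + 1/18 - 1)/3)³ = (1 - ⅓*(-53/18))³ = (1 + 53/54)³ = (107/54)³ = 1225043/157464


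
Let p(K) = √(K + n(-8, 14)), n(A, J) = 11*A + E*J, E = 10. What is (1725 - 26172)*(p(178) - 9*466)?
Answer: 102530718 - 24447*√230 ≈ 1.0216e+8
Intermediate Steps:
n(A, J) = 10*J + 11*A (n(A, J) = 11*A + 10*J = 10*J + 11*A)
p(K) = √(52 + K) (p(K) = √(K + (10*14 + 11*(-8))) = √(K + (140 - 88)) = √(K + 52) = √(52 + K))
(1725 - 26172)*(p(178) - 9*466) = (1725 - 26172)*(√(52 + 178) - 9*466) = -24447*(√230 - 4194) = -24447*(-4194 + √230) = 102530718 - 24447*√230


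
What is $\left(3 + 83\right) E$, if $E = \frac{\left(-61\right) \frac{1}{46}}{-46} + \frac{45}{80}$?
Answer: $\frac{215215}{4232} \approx 50.854$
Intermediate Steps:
$E = \frac{5005}{8464}$ ($E = \left(-61\right) \frac{1}{46} \left(- \frac{1}{46}\right) + 45 \cdot \frac{1}{80} = \left(- \frac{61}{46}\right) \left(- \frac{1}{46}\right) + \frac{9}{16} = \frac{61}{2116} + \frac{9}{16} = \frac{5005}{8464} \approx 0.59133$)
$\left(3 + 83\right) E = \left(3 + 83\right) \frac{5005}{8464} = 86 \cdot \frac{5005}{8464} = \frac{215215}{4232}$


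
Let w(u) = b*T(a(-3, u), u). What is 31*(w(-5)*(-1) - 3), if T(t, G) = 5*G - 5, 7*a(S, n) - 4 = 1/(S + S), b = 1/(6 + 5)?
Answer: -93/11 ≈ -8.4545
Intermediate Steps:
b = 1/11 ≈ 0.090909
a(S, n) = 4/7 + 1/(14*S) (a(S, n) = 4/7 + 1/(7*(S + S)) = 4/7 + 1/(7*((2*S))) = 4/7 + (1/(2*S))/7 = 4/7 + 1/(14*S))
T(t, G) = -5 + 5*G
w(u) = -5/11 + 5*u/11 (w(u) = (-5 + 5*u)/11 = -5/11 + 5*u/11)
31*(w(-5)*(-1) - 3) = 31*((-5/11 + (5/11)*(-5))*(-1) - 3) = 31*((-5/11 - 25/11)*(-1) - 3) = 31*(-30/11*(-1) - 3) = 31*(30/11 - 3) = 31*(-3/11) = -93/11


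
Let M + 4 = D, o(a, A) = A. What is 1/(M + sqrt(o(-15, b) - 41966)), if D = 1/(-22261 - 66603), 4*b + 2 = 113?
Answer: -31587330848/331304762462721 - 3948405248*I*sqrt(167753)/331304762462721 ≈ -9.5342e-5 - 0.0048812*I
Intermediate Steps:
b = 111/4 (b = -1/2 + (1/4)*113 = -1/2 + 113/4 = 111/4 ≈ 27.750)
D = -1/88864 (D = 1/(-88864) = -1/88864 ≈ -1.1253e-5)
M = -355457/88864 (M = -4 - 1/88864 = -355457/88864 ≈ -4.0000)
1/(M + sqrt(o(-15, b) - 41966)) = 1/(-355457/88864 + sqrt(111/4 - 41966)) = 1/(-355457/88864 + sqrt(-167753/4)) = 1/(-355457/88864 + I*sqrt(167753)/2)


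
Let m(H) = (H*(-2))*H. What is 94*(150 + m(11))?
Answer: -8648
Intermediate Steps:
m(H) = -2*H² (m(H) = (-2*H)*H = -2*H²)
94*(150 + m(11)) = 94*(150 - 2*11²) = 94*(150 - 2*121) = 94*(150 - 242) = 94*(-92) = -8648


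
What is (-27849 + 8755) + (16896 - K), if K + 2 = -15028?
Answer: 12832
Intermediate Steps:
K = -15030 (K = -2 - 15028 = -15030)
(-27849 + 8755) + (16896 - K) = (-27849 + 8755) + (16896 - 1*(-15030)) = -19094 + (16896 + 15030) = -19094 + 31926 = 12832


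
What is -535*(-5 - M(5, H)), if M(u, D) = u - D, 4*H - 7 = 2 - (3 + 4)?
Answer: 10165/2 ≈ 5082.5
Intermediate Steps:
H = 1/2 (H = 7/4 + (2 - (3 + 4))/4 = 7/4 + (2 - 1*7)/4 = 7/4 + (2 - 7)/4 = 7/4 + (1/4)*(-5) = 7/4 - 5/4 = 1/2 ≈ 0.50000)
-535*(-5 - M(5, H)) = -535*(-5 - (5 - 1*1/2)) = -535*(-5 - (5 - 1/2)) = -535*(-5 - 1*9/2) = -535*(-5 - 9/2) = -535*(-19/2) = 10165/2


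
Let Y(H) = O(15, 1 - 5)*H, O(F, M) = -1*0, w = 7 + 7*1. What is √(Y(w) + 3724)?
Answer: 14*√19 ≈ 61.025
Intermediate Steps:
w = 14 (w = 7 + 7 = 14)
O(F, M) = 0
Y(H) = 0 (Y(H) = 0*H = 0)
√(Y(w) + 3724) = √(0 + 3724) = √3724 = 14*√19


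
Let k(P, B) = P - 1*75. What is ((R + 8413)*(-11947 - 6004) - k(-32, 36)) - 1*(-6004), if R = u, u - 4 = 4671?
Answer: -234936577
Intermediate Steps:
k(P, B) = -75 + P (k(P, B) = P - 75 = -75 + P)
u = 4675 (u = 4 + 4671 = 4675)
R = 4675
((R + 8413)*(-11947 - 6004) - k(-32, 36)) - 1*(-6004) = ((4675 + 8413)*(-11947 - 6004) - (-75 - 32)) - 1*(-6004) = (13088*(-17951) - 1*(-107)) + 6004 = (-234942688 + 107) + 6004 = -234942581 + 6004 = -234936577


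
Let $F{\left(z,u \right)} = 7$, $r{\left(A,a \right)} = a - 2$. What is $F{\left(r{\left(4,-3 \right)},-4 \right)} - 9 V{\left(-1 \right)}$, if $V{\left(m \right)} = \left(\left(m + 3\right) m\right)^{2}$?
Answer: $-29$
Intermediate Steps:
$r{\left(A,a \right)} = -2 + a$
$V{\left(m \right)} = m^{2} \left(3 + m\right)^{2}$ ($V{\left(m \right)} = \left(\left(3 + m\right) m\right)^{2} = \left(m \left(3 + m\right)\right)^{2} = m^{2} \left(3 + m\right)^{2}$)
$F{\left(r{\left(4,-3 \right)},-4 \right)} - 9 V{\left(-1 \right)} = 7 - 9 \left(-1\right)^{2} \left(3 - 1\right)^{2} = 7 - 9 \cdot 1 \cdot 2^{2} = 7 - 9 \cdot 1 \cdot 4 = 7 - 36 = -29$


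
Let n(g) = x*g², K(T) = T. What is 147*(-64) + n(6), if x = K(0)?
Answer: -9408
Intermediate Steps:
x = 0
n(g) = 0 (n(g) = 0*g² = 0)
147*(-64) + n(6) = 147*(-64) + 0 = -9408 + 0 = -9408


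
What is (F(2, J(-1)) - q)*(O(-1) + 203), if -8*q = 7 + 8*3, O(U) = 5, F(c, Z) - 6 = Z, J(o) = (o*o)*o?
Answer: 1846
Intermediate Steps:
J(o) = o³ (J(o) = o²*o = o³)
F(c, Z) = 6 + Z
q = -31/8 (q = -(7 + 8*3)/8 = -(7 + 24)/8 = -⅛*31 = -31/8 ≈ -3.8750)
(F(2, J(-1)) - q)*(O(-1) + 203) = ((6 + (-1)³) - 1*(-31/8))*(5 + 203) = ((6 - 1) + 31/8)*208 = (5 + 31/8)*208 = (71/8)*208 = 1846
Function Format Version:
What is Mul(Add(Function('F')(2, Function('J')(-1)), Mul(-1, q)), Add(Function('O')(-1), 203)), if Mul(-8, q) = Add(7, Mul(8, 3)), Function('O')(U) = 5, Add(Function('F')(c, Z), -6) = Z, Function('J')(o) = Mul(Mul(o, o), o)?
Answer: 1846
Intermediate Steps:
Function('J')(o) = Pow(o, 3) (Function('J')(o) = Mul(Pow(o, 2), o) = Pow(o, 3))
Function('F')(c, Z) = Add(6, Z)
q = Rational(-31, 8) (q = Mul(Rational(-1, 8), Add(7, Mul(8, 3))) = Mul(Rational(-1, 8), Add(7, 24)) = Mul(Rational(-1, 8), 31) = Rational(-31, 8) ≈ -3.8750)
Mul(Add(Function('F')(2, Function('J')(-1)), Mul(-1, q)), Add(Function('O')(-1), 203)) = Mul(Add(Add(6, Pow(-1, 3)), Mul(-1, Rational(-31, 8))), Add(5, 203)) = Mul(Add(Add(6, -1), Rational(31, 8)), 208) = Mul(Add(5, Rational(31, 8)), 208) = Mul(Rational(71, 8), 208) = 1846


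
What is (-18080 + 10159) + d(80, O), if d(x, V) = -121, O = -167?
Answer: -8042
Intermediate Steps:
(-18080 + 10159) + d(80, O) = (-18080 + 10159) - 121 = -7921 - 121 = -8042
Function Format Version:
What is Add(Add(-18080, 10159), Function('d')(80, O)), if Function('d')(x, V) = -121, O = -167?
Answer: -8042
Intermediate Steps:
Add(Add(-18080, 10159), Function('d')(80, O)) = Add(Add(-18080, 10159), -121) = Add(-7921, -121) = -8042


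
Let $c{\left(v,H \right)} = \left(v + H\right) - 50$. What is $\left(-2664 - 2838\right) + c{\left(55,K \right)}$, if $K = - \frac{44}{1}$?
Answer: $-5541$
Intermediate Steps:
$K = -44$ ($K = \left(-44\right) 1 = -44$)
$c{\left(v,H \right)} = -50 + H + v$ ($c{\left(v,H \right)} = \left(H + v\right) - 50 = -50 + H + v$)
$\left(-2664 - 2838\right) + c{\left(55,K \right)} = \left(-2664 - 2838\right) - 39 = -5502 - 39 = -5541$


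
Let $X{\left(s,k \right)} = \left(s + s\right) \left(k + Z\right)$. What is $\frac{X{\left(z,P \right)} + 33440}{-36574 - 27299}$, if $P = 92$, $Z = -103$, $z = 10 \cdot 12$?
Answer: $- \frac{30800}{63873} \approx -0.48221$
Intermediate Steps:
$z = 120$
$X{\left(s,k \right)} = 2 s \left(-103 + k\right)$ ($X{\left(s,k \right)} = \left(s + s\right) \left(k - 103\right) = 2 s \left(-103 + k\right)$)
$\frac{X{\left(z,P \right)} + 33440}{-36574 - 27299} = \frac{2 \cdot 120 \left(-103 + 92\right) + 33440}{-36574 - 27299} = \frac{2 \cdot 120 \left(-11\right) + 33440}{-63873} = \left(-2640 + 33440\right) \left(- \frac{1}{63873}\right) = 30800 \left(- \frac{1}{63873}\right) = - \frac{30800}{63873}$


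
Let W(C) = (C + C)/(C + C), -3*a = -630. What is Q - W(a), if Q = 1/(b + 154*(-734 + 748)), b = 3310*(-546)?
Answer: -1805105/1805104 ≈ -1.0000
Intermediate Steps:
a = 210 (a = -1/3*(-630) = 210)
W(C) = 1 (W(C) = (2*C)/((2*C)) = (2*C)*(1/(2*C)) = 1)
b = -1807260
Q = -1/1805104 (Q = 1/(-1807260 + 154*(-734 + 748)) = 1/(-1807260 + 154*14) = 1/(-1807260 + 2156) = 1/(-1805104) = -1/1805104 ≈ -5.5399e-7)
Q - W(a) = -1/1805104 - 1*1 = -1/1805104 - 1 = -1805105/1805104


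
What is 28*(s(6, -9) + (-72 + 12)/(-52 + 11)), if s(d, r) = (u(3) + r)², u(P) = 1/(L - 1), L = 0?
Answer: 116480/41 ≈ 2841.0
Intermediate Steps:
u(P) = -1 (u(P) = 1/(0 - 1) = 1/(-1) = -1)
s(d, r) = (-1 + r)²
28*(s(6, -9) + (-72 + 12)/(-52 + 11)) = 28*((-1 - 9)² + (-72 + 12)/(-52 + 11)) = 28*((-10)² - 60/(-41)) = 28*(100 - 60*(-1/41)) = 28*(100 + 60/41) = 28*(4160/41) = 116480/41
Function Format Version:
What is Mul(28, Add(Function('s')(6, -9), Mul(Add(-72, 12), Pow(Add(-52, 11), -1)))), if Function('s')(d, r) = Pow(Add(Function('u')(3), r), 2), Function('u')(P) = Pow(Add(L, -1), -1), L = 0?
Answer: Rational(116480, 41) ≈ 2841.0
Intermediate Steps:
Function('u')(P) = -1 (Function('u')(P) = Pow(Add(0, -1), -1) = Pow(-1, -1) = -1)
Function('s')(d, r) = Pow(Add(-1, r), 2)
Mul(28, Add(Function('s')(6, -9), Mul(Add(-72, 12), Pow(Add(-52, 11), -1)))) = Mul(28, Add(Pow(Add(-1, -9), 2), Mul(Add(-72, 12), Pow(Add(-52, 11), -1)))) = Mul(28, Add(Pow(-10, 2), Mul(-60, Pow(-41, -1)))) = Mul(28, Add(100, Mul(-60, Rational(-1, 41)))) = Mul(28, Add(100, Rational(60, 41))) = Mul(28, Rational(4160, 41)) = Rational(116480, 41)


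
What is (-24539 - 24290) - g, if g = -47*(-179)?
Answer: -57242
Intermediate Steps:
g = 8413
(-24539 - 24290) - g = (-24539 - 24290) - 1*8413 = -48829 - 8413 = -57242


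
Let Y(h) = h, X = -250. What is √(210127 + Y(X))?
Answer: √209877 ≈ 458.12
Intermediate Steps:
√(210127 + Y(X)) = √(210127 - 250) = √209877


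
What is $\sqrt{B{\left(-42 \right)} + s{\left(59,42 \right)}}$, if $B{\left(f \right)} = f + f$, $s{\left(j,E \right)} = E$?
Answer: $i \sqrt{42} \approx 6.4807 i$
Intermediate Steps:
$B{\left(f \right)} = 2 f$
$\sqrt{B{\left(-42 \right)} + s{\left(59,42 \right)}} = \sqrt{2 \left(-42\right) + 42} = \sqrt{-84 + 42} = \sqrt{-42} = i \sqrt{42}$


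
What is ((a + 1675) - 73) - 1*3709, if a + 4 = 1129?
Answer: -982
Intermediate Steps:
a = 1125 (a = -4 + 1129 = 1125)
((a + 1675) - 73) - 1*3709 = ((1125 + 1675) - 73) - 1*3709 = (2800 - 73) - 3709 = 2727 - 3709 = -982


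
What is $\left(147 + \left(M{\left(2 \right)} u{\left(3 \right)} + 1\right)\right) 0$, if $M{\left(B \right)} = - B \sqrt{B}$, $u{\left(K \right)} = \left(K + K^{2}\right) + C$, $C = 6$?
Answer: $0$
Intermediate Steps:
$u{\left(K \right)} = 6 + K + K^{2}$ ($u{\left(K \right)} = \left(K + K^{2}\right) + 6 = 6 + K + K^{2}$)
$M{\left(B \right)} = - B^{\frac{3}{2}}$
$\left(147 + \left(M{\left(2 \right)} u{\left(3 \right)} + 1\right)\right) 0 = \left(147 + \left(- 2^{\frac{3}{2}} \left(6 + 3 + 3^{2}\right) + 1\right)\right) 0 = \left(147 + \left(- 2 \sqrt{2} \left(6 + 3 + 9\right) + 1\right)\right) 0 = \left(147 + \left(- 2 \sqrt{2} \cdot 18 + 1\right)\right) 0 = \left(147 + \left(- 36 \sqrt{2} + 1\right)\right) 0 = \left(147 + \left(1 - 36 \sqrt{2}\right)\right) 0 = \left(148 - 36 \sqrt{2}\right) 0 = 0$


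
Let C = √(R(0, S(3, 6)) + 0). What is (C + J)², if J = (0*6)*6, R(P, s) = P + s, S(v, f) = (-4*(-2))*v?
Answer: 24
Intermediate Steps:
S(v, f) = 8*v
J = 0 (J = 0*6 = 0)
C = 2*√6 (C = √((0 + 8*3) + 0) = √((0 + 24) + 0) = √(24 + 0) = √24 = 2*√6 ≈ 4.8990)
(C + J)² = (2*√6 + 0)² = (2*√6)² = 24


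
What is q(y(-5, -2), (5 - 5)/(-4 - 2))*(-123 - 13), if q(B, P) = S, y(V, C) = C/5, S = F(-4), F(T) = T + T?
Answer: 1088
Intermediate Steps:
F(T) = 2*T
S = -8 (S = 2*(-4) = -8)
y(V, C) = C/5 (y(V, C) = C*(1/5) = C/5)
q(B, P) = -8
q(y(-5, -2), (5 - 5)/(-4 - 2))*(-123 - 13) = -8*(-123 - 13) = -8*(-136) = 1088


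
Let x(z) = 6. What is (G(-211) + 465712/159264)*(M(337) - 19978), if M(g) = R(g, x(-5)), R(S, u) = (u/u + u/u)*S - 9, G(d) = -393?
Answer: 10712686585/1422 ≈ 7.5335e+6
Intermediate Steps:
R(S, u) = -9 + 2*S (R(S, u) = (1 + 1)*S - 9 = 2*S - 9 = -9 + 2*S)
M(g) = -9 + 2*g
(G(-211) + 465712/159264)*(M(337) - 19978) = (-393 + 465712/159264)*((-9 + 2*337) - 19978) = (-393 + 465712*(1/159264))*((-9 + 674) - 19978) = (-393 + 29107/9954)*(665 - 19978) = -3882815/9954*(-19313) = 10712686585/1422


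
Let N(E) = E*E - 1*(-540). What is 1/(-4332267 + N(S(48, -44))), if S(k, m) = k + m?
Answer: -1/4331711 ≈ -2.3086e-7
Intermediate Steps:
N(E) = 540 + E² (N(E) = E² + 540 = 540 + E²)
1/(-4332267 + N(S(48, -44))) = 1/(-4332267 + (540 + (48 - 44)²)) = 1/(-4332267 + (540 + 4²)) = 1/(-4332267 + (540 + 16)) = 1/(-4332267 + 556) = 1/(-4331711) = -1/4331711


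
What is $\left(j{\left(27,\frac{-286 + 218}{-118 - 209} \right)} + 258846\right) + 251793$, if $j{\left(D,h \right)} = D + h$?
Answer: $\frac{166987850}{327} \approx 5.1067 \cdot 10^{5}$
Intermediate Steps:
$\left(j{\left(27,\frac{-286 + 218}{-118 - 209} \right)} + 258846\right) + 251793 = \left(\left(27 + \frac{-286 + 218}{-118 - 209}\right) + 258846\right) + 251793 = \left(\left(27 - \frac{68}{-327}\right) + 258846\right) + 251793 = \left(\left(27 - - \frac{68}{327}\right) + 258846\right) + 251793 = \left(\left(27 + \frac{68}{327}\right) + 258846\right) + 251793 = \left(\frac{8897}{327} + 258846\right) + 251793 = \frac{84651539}{327} + 251793 = \frac{166987850}{327}$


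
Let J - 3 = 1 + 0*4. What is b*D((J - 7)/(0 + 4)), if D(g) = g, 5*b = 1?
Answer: -3/20 ≈ -0.15000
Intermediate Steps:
b = 1/5 (b = (1/5)*1 = 1/5 ≈ 0.20000)
J = 4 (J = 3 + (1 + 0*4) = 3 + (1 + 0) = 3 + 1 = 4)
b*D((J - 7)/(0 + 4)) = ((4 - 7)/(0 + 4))/5 = (-3/4)/5 = (-3*1/4)/5 = (1/5)*(-3/4) = -3/20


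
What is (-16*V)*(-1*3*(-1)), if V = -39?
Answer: 1872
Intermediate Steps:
(-16*V)*(-1*3*(-1)) = (-16*(-39))*(-1*3*(-1)) = 624*(-3*(-1)) = 624*3 = 1872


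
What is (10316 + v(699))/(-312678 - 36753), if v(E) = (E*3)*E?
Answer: -1476119/349431 ≈ -4.2243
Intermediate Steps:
v(E) = 3*E² (v(E) = (3*E)*E = 3*E²)
(10316 + v(699))/(-312678 - 36753) = (10316 + 3*699²)/(-312678 - 36753) = (10316 + 3*488601)/(-349431) = (10316 + 1465803)*(-1/349431) = 1476119*(-1/349431) = -1476119/349431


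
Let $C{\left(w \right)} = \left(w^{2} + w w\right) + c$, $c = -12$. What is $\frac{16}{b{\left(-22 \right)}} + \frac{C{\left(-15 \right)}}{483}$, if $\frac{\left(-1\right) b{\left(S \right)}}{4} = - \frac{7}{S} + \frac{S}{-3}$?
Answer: $\frac{31226}{81305} \approx 0.38406$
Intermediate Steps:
$C{\left(w \right)} = -12 + 2 w^{2}$ ($C{\left(w \right)} = \left(w^{2} + w w\right) - 12 = \left(w^{2} + w^{2}\right) - 12 = 2 w^{2} - 12 = -12 + 2 w^{2}$)
$b{\left(S \right)} = \frac{28}{S} + \frac{4 S}{3}$ ($b{\left(S \right)} = - 4 \left(- \frac{7}{S} + \frac{S}{-3}\right) = - 4 \left(- \frac{7}{S} + S \left(- \frac{1}{3}\right)\right) = - 4 \left(- \frac{7}{S} - \frac{S}{3}\right) = \frac{28}{S} + \frac{4 S}{3}$)
$\frac{16}{b{\left(-22 \right)}} + \frac{C{\left(-15 \right)}}{483} = \frac{16}{\frac{28}{-22} + \frac{4}{3} \left(-22\right)} + \frac{-12 + 2 \left(-15\right)^{2}}{483} = \frac{16}{28 \left(- \frac{1}{22}\right) - \frac{88}{3}} + \left(-12 + 2 \cdot 225\right) \frac{1}{483} = \frac{16}{- \frac{14}{11} - \frac{88}{3}} + \left(-12 + 450\right) \frac{1}{483} = \frac{16}{- \frac{1010}{33}} + 438 \cdot \frac{1}{483} = 16 \left(- \frac{33}{1010}\right) + \frac{146}{161} = - \frac{264}{505} + \frac{146}{161} = \frac{31226}{81305}$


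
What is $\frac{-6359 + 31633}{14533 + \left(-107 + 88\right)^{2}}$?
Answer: $\frac{12637}{7447} \approx 1.6969$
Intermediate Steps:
$\frac{-6359 + 31633}{14533 + \left(-107 + 88\right)^{2}} = \frac{25274}{14533 + \left(-19\right)^{2}} = \frac{25274}{14533 + 361} = \frac{25274}{14894} = 25274 \cdot \frac{1}{14894} = \frac{12637}{7447}$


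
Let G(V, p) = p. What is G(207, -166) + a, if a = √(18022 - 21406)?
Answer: -166 + 6*I*√94 ≈ -166.0 + 58.172*I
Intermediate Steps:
a = 6*I*√94 (a = √(-3384) = 6*I*√94 ≈ 58.172*I)
G(207, -166) + a = -166 + 6*I*√94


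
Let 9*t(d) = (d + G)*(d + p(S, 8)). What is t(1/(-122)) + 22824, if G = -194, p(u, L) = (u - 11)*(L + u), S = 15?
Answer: 310197173/14884 ≈ 20841.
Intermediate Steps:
p(u, L) = (-11 + u)*(L + u)
t(d) = (-194 + d)*(92 + d)/9 (t(d) = ((d - 194)*(d + (15**2 - 11*8 - 11*15 + 8*15)))/9 = ((-194 + d)*(d + (225 - 88 - 165 + 120)))/9 = ((-194 + d)*(d + 92))/9 = ((-194 + d)*(92 + d))/9 = (-194 + d)*(92 + d)/9)
t(1/(-122)) + 22824 = (-17848/9 - 34/3/(-122) + (1/(-122))**2/9) + 22824 = (-17848/9 - 34/3*(-1/122) + (-1/122)**2/9) + 22824 = (-17848/9 + 17/183 + (1/9)*(1/14884)) + 22824 = (-17848/9 + 17/183 + 1/133956) + 22824 = -29515243/14884 + 22824 = 310197173/14884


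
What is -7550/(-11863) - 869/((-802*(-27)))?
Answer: 153178753/256881402 ≈ 0.59630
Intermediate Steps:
-7550/(-11863) - 869/((-802*(-27))) = -7550*(-1/11863) - 869/21654 = 7550/11863 - 869*1/21654 = 7550/11863 - 869/21654 = 153178753/256881402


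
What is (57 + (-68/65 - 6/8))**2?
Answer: 206008609/67600 ≈ 3047.5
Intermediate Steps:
(57 + (-68/65 - 6/8))**2 = (57 + (-68*1/65 - 6*1/8))**2 = (57 + (-68/65 - 3/4))**2 = (57 - 467/260)**2 = (14353/260)**2 = 206008609/67600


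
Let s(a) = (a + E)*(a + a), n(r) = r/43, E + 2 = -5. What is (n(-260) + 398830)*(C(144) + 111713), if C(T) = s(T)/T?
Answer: 1920513217410/43 ≈ 4.4663e+10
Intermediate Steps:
E = -7 (E = -2 - 5 = -7)
n(r) = r/43 (n(r) = r*(1/43) = r/43)
s(a) = 2*a*(-7 + a) (s(a) = (a - 7)*(a + a) = (-7 + a)*(2*a) = 2*a*(-7 + a))
C(T) = -14 + 2*T (C(T) = (2*T*(-7 + T))/T = -14 + 2*T)
(n(-260) + 398830)*(C(144) + 111713) = ((1/43)*(-260) + 398830)*((-14 + 2*144) + 111713) = (-260/43 + 398830)*((-14 + 288) + 111713) = 17149430*(274 + 111713)/43 = (17149430/43)*111987 = 1920513217410/43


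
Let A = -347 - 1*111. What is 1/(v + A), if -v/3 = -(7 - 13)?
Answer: -1/476 ≈ -0.0021008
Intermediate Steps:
v = -18 (v = -(-3)*(7 - 13) = -(-3)*(-6) = -3*6 = -18)
A = -458 (A = -347 - 111 = -458)
1/(v + A) = 1/(-18 - 458) = 1/(-476) = -1/476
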